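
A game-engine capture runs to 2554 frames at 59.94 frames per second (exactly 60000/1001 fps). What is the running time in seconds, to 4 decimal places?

42.6092 seconds

Running time = 2554 × 1001/60000 = 1278277/30000 s ≈ 42.6092 s.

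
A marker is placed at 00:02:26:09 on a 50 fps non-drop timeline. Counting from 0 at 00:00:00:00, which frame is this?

frame 7309

Total seconds to the label: (0 × 3600 + 2 × 60 + 26) = 146.
Frame index = 146 × 50 + 9 = 7309.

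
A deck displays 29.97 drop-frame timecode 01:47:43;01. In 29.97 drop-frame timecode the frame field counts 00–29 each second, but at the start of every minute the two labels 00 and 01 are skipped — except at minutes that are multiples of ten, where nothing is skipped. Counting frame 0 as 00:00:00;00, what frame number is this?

Complete 10-minute blocks: 10, each 17982 frames → 179820.
Remaining 7 whole minutes in the current block: 1800 + 6 × 1798 = 12588 frames.
Within the current minute: 43 × 30 + 1 − 2 = 1289 (labels ;00/;01 skipped at this minute). Total = 179820 + 12588 + 1289 = 193697.

193697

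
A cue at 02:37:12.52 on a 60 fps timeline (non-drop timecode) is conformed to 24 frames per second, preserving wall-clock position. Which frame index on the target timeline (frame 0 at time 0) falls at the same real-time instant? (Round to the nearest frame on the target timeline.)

frame 226389

Source frame index: (2×3600 + 37×60 + 12) × 60 + 52 = 565972.
Real time: 565972 / (60) = 141493/15 s.
Target frame: (141493/15) × (24) = 1131944/5 ≈ 226388.800 → 226389.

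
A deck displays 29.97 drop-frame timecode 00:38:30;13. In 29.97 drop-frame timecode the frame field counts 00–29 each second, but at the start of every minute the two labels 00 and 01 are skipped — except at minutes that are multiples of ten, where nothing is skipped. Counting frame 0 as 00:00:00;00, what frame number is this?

As if non-drop at 30 labels/s: (0 × 3600 + 38 × 60 + 30) × 30 + 13 = 69313.
Minute boundaries passed: 38; those not divisible by 10: 38 − 3 = 35; dropped labels = 2 × 35 = 70.
Actual frame index = 69313 − 70 = 69243.

69243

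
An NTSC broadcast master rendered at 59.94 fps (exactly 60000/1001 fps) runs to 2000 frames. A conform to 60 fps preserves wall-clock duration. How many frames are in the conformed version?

Target frames = source frames × (target rate / source rate) = 2000 × (60)/(60000/1001) = 2000 × 1001/1000 = 2002.

2002 frames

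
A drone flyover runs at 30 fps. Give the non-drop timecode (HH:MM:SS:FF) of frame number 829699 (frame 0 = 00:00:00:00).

829699 ÷ 30 = 27656 full seconds, remainder 19 frames.
27656 s = 7 h 40 min 56 s.
Timecode: 07:40:56:19.

07:40:56:19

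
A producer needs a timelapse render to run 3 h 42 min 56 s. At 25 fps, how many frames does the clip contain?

3 h 42 min 56 s = 13376 s.
Frames = 13376 × 25 = 334400.

334400 frames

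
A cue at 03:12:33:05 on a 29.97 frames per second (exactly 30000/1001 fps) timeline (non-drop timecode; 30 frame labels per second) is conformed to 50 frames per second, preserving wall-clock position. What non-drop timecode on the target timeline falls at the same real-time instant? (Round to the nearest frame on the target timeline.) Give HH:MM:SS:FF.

Source frame index: (3×3600 + 12×60 + 33) × 30 + 5 = 346595.
Real time: 346595 / (30000/1001) = 69388319/6000 s.
Target frame: (69388319/6000) × (50) = 69388319/120 ≈ 578235.992 → 578236.
At 50 labels/s: frame 578236 → 03:12:44:36.

03:12:44:36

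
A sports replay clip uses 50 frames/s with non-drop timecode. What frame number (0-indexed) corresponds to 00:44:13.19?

Total seconds to the label: (0 × 3600 + 44 × 60 + 13) = 2653.
Frame index = 2653 × 50 + 19 = 132669.

132669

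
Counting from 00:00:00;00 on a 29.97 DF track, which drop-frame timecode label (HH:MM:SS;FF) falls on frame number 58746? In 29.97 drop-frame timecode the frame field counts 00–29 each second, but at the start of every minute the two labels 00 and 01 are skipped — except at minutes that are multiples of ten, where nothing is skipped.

Each 10-minute DF block holds 10 × 60 × 30 − 9 × 2 = 17982 frames. 58746 ÷ 17982 → 3 full blocks, remainder 4800.
Within the partial block the first minute is 1800 frames and each further minute 1798, so 2 further minute boundaries passed. Total skipped labels = 18 × 3 + 2 × 2 = 58.
Non-drop label index = 58746 + 58 = 58804; at 30 labels/s that is 00:32:40:04, i.e. DF 00:32:40;04.

00:32:40;04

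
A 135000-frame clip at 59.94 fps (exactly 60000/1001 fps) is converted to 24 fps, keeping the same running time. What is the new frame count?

54054 frames

Target frames = source frames × (target rate / source rate) = 135000 × (24)/(60000/1001) = 135000 × 1001/2500 = 54054.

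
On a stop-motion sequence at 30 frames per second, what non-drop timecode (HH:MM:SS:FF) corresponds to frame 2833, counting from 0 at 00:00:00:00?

2833 ÷ 30 = 94 full seconds, remainder 13 frames.
94 s = 0 h 1 min 34 s.
Timecode: 00:01:34:13.

00:01:34:13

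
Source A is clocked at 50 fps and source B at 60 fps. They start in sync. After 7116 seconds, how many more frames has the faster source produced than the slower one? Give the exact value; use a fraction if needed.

71160 frames

A emits 50 × 7116 = 355800 frames; B emits 60 × 7116 = 426960.
Difference = 71160 frames; B is ahead of A.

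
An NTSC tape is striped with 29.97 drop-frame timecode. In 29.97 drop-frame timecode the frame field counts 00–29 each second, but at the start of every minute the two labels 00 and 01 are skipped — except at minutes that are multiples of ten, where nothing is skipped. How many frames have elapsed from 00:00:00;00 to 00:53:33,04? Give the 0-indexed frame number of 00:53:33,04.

Complete 10-minute blocks: 5, each 17982 frames → 89910.
Remaining 3 whole minutes in the current block: 1800 + 2 × 1798 = 5396 frames.
Within the current minute: 33 × 30 + 4 − 2 = 992 (labels ;00/;01 skipped at this minute). Total = 89910 + 5396 + 992 = 96298.

96298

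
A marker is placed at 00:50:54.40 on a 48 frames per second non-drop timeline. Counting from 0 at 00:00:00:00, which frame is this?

146632

Total seconds to the label: (0 × 3600 + 50 × 60 + 54) = 3054.
Frame index = 3054 × 48 + 40 = 146632.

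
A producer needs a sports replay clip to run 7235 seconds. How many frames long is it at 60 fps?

434100 frames

Frames = 7235 × 60 = 434100.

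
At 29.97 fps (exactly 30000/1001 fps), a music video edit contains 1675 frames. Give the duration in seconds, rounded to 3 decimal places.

Running time = 1675 × 1001/30000 = 67067/1200 s ≈ 55.889 s.

55.889 seconds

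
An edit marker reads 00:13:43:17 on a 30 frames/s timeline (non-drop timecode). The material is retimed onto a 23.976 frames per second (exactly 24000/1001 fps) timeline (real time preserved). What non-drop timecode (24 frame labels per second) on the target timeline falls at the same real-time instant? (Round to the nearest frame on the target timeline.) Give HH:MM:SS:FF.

00:13:42:18

Source frame index: (0×3600 + 13×60 + 43) × 30 + 17 = 24707.
Real time: 24707 / (30) = 24707/30 s.
Target frame: (24707/30) × (24000/1001) = 19765600/1001 ≈ 19745.854 → 19746.
At 24 labels/s: frame 19746 → 00:13:42:18.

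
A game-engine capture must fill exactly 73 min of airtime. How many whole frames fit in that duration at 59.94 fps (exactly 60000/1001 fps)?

262537 frames

73 min = 4380 s.
Frames = 4380 × 60000/1001 = 262800000/1001 ≈ 262537.4625.
Complete frames: 262537.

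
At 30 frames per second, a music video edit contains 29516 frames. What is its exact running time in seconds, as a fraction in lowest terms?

14758/15 seconds

Running time = 29516 ÷ (30) = 29516 × 1/30 = 14758/15 s.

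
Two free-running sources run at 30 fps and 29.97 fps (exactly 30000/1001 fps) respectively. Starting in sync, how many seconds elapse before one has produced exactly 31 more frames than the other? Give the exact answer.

The gap grows by |30000/1001 − 30| = 30/1001 frames per second.
Time for a 31-frame gap: 31 ÷ (30/1001) = 31031/30 s.

31031/30 seconds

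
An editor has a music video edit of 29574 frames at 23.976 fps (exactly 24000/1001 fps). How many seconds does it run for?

1233.48225 seconds

Running time = 29574 / (24000/1001) = 1233.48225 s.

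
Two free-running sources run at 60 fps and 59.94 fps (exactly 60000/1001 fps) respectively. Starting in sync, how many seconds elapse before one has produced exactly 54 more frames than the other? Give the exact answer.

The gap grows by |60000/1001 − 60| = 60/1001 frames per second.
Time for a 54-frame gap: 54 ÷ (60/1001) = 900.9 s.

900.9 seconds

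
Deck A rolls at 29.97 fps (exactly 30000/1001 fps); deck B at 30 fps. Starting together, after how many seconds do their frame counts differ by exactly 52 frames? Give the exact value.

The gap grows by |30 − 30000/1001| = 30/1001 frames per second.
Time for a 52-frame gap: 52 ÷ (30/1001) = 26026/15 s.

26026/15 seconds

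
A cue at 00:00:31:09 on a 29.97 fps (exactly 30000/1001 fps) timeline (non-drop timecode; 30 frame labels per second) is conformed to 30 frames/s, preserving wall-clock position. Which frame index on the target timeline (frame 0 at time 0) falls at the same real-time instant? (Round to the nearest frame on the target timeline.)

frame 940

Source frame index: (0×3600 + 0×60 + 31) × 30 + 9 = 939.
Real time: 939 / (30000/1001) = 313313/10000 s.
Target frame: (313313/10000) × (30) = 939939/1000 ≈ 939.939 → 940.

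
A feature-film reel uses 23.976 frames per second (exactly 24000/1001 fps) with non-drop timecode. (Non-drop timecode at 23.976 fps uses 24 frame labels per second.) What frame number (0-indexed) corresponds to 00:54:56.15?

Total seconds to the label: (0 × 3600 + 54 × 60 + 56) = 3296.
Frame index = 3296 × 24 + 15 = 79119.

79119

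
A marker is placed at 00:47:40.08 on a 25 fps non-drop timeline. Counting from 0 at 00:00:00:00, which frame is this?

71508

Total seconds to the label: (0 × 3600 + 47 × 60 + 40) = 2860.
Frame index = 2860 × 25 + 8 = 71508.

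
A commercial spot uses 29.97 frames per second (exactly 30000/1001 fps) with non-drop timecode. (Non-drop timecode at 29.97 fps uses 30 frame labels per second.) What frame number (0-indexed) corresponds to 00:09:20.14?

Total seconds to the label: (0 × 3600 + 9 × 60 + 20) = 560.
Frame index = 560 × 30 + 14 = 16814.

frame 16814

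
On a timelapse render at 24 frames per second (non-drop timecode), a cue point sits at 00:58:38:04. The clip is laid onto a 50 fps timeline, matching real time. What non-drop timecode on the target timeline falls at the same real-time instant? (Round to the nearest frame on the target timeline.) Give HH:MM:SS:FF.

00:58:38:08

Source frame index: (0×3600 + 58×60 + 38) × 24 + 4 = 84436.
Real time: 84436 / (24) = 21109/6 s.
Target frame: (21109/6) × (50) = 527725/3 ≈ 175908.333 → 175908.
At 50 labels/s: frame 175908 → 00:58:38:08.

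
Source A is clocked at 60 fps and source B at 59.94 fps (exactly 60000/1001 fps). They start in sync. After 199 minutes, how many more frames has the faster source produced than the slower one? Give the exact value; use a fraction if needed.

199 min = 11940 s.
A emits 60 × 11940 = 716400 frames; B emits 60000/1001 × 11940 = 716400000/1001.
Difference = 716400/1001 frames (≈ 715.6843); B is behind A.

716400/1001 frames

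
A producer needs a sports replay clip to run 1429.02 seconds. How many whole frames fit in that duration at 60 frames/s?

Frames = 1429.02 × 60 = 428706/5 ≈ 85741.2000.
Complete frames: 85741.

85741 frames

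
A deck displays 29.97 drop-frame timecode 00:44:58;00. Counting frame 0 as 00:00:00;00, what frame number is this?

80860

As if non-drop at 30 labels/s: (0 × 3600 + 44 × 60 + 58) × 30 + 0 = 80940.
Minute boundaries passed: 44; those not divisible by 10: 44 − 4 = 40; dropped labels = 2 × 40 = 80.
Actual frame index = 80940 − 80 = 80860.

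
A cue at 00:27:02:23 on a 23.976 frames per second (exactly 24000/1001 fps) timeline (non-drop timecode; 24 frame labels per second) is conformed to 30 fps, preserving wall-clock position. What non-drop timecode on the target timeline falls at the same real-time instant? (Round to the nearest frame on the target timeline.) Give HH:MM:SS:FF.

Source frame index: (0×3600 + 27×60 + 2) × 24 + 23 = 38951.
Real time: 38951 / (24000/1001) = 38989951/24000 s.
Target frame: (38989951/24000) × (30) = 38989951/800 ≈ 48737.439 → 48737.
At 30 labels/s: frame 48737 → 00:27:04:17.

00:27:04:17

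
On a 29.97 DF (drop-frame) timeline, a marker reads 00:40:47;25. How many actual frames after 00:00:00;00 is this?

Complete 10-minute blocks: 4, each 17982 frames → 71928.
Remaining 0 whole minutes in the current block: 0 frames.
Within the current minute: 47 × 30 + 25 = 1435. Total = 71928 + 0 + 1435 = 73363.

73363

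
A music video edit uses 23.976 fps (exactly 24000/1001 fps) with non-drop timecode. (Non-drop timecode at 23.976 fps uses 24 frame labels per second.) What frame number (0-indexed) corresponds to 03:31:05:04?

Total seconds to the label: (3 × 3600 + 31 × 60 + 5) = 12665.
Frame index = 12665 × 24 + 4 = 303964.

303964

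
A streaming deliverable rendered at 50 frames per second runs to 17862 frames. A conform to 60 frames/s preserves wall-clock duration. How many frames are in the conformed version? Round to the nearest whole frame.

21434 frames

Frames at target rate = 17862 × (60) / (50) = 107172/5 ≈ 21434.400.
Nearest whole frame: 21434.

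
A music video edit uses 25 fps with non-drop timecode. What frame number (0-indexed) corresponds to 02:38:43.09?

Total seconds to the label: (2 × 3600 + 38 × 60 + 43) = 9523.
Frame index = 9523 × 25 + 9 = 238084.

238084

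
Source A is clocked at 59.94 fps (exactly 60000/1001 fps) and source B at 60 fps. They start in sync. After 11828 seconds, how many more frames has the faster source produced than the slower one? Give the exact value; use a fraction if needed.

709680/1001 frames

A emits 60000/1001 × 11828 = 709680000/1001 frames; B emits 60 × 11828 = 709680.
Difference = 709680/1001 frames (≈ 708.9710); B is ahead of A.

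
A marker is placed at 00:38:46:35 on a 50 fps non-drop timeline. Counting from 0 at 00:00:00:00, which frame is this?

116335

Total seconds to the label: (0 × 3600 + 38 × 60 + 46) = 2326.
Frame index = 2326 × 50 + 35 = 116335.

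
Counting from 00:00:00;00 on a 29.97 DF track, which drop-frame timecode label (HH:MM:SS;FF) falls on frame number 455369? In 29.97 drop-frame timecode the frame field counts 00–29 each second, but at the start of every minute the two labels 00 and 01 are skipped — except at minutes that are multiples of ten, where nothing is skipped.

04:13:14;05

Ten DF minutes hold 17982 frames, so frame 455369 lies in block 25 (frames 449550–467531) with 5819 frames into that block.
The block's first minute is 1800 frames and the rest 1798 each; 5819 frames reaches minute 3, so 25 × 18 + 3 × 2 = 456 labels have been skipped so far.
Adding those back, label number 455369 + 456 = 455825 at 30 labels/s is 15194 s + 5 f = 4 h 13 min 14 s frame 5, i.e. 04:13:14;05.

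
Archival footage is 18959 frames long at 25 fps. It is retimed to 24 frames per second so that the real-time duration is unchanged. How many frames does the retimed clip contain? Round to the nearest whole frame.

18201 frames

Frames at target rate = 18959 × (24) / (25) = 455016/25 ≈ 18200.640.
Nearest whole frame: 18201.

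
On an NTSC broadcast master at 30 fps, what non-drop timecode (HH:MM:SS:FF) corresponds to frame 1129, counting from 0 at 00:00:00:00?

1129 ÷ 30 = 37 full seconds, remainder 19 frames.
37 s = 0 h 0 min 37 s.
Timecode: 00:00:37:19.

00:00:37:19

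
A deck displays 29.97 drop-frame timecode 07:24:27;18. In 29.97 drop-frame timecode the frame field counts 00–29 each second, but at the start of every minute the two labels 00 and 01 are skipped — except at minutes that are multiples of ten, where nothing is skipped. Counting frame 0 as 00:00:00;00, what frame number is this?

799228

As if non-drop at 30 labels/s: (7 × 3600 + 24 × 60 + 27) × 30 + 18 = 800028.
Minute boundaries passed: 444; those not divisible by 10: 444 − 44 = 400; dropped labels = 2 × 400 = 800.
Actual frame index = 800028 − 800 = 799228.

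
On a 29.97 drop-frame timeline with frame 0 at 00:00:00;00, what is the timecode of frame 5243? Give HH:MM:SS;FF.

00:02:54;27

Each 10-minute DF block holds 10 × 60 × 30 − 9 × 2 = 17982 frames. 5243 ÷ 17982 → 0 full blocks, remainder 5243.
Within the partial block the first minute is 1800 frames and each further minute 1798, so 2 further minute boundaries passed. Total skipped labels = 18 × 0 + 2 × 2 = 4.
Non-drop label index = 5243 + 4 = 5247; at 30 labels/s that is 00:02:54:27, i.e. DF 00:02:54;27.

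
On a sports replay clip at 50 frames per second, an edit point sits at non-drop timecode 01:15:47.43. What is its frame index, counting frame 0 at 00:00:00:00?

Total seconds to the label: (1 × 3600 + 15 × 60 + 47) = 4547.
Frame index = 4547 × 50 + 43 = 227393.

frame 227393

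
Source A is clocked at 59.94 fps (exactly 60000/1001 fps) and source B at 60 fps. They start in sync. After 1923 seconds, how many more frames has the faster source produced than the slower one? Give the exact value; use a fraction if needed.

115380/1001 frames

A emits 60000/1001 × 1923 = 115380000/1001 frames; B emits 60 × 1923 = 115380.
Difference = 115380/1001 frames (≈ 115.2647); B is ahead of A.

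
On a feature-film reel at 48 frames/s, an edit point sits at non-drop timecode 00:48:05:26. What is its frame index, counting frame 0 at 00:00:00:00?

Total seconds to the label: (0 × 3600 + 48 × 60 + 5) = 2885.
Frame index = 2885 × 48 + 26 = 138506.

138506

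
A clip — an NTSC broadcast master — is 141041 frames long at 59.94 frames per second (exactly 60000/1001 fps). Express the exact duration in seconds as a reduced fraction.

Running time = 141041 ÷ (60000/1001) = 141041 × 1001/60000 = 141182041/60000 s.

141182041/60000 seconds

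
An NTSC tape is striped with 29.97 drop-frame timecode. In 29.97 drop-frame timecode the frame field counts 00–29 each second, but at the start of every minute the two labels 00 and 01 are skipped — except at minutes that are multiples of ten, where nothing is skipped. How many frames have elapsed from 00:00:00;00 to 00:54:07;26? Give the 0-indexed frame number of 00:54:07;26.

97338

Complete 10-minute blocks: 5, each 17982 frames → 89910.
Remaining 4 whole minutes in the current block: 1800 + 3 × 1798 = 7194 frames.
Within the current minute: 7 × 30 + 26 − 2 = 234 (labels ;00/;01 skipped at this minute). Total = 89910 + 7194 + 234 = 97338.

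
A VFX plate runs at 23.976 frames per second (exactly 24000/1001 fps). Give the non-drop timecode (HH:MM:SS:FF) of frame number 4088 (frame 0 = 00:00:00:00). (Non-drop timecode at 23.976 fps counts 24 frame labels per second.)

4088 ÷ 24 = 170 full seconds, remainder 8 frames.
170 s = 0 h 2 min 50 s.
Timecode: 00:02:50:08.

00:02:50:08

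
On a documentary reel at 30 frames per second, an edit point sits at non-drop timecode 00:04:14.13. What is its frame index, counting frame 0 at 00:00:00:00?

frame 7633

Total seconds to the label: (0 × 3600 + 4 × 60 + 14) = 254.
Frame index = 254 × 30 + 13 = 7633.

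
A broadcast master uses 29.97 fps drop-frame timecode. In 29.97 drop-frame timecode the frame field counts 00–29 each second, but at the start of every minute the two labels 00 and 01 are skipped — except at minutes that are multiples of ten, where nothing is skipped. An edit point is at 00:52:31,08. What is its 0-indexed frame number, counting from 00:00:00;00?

94444

As if non-drop at 30 labels/s: (0 × 3600 + 52 × 60 + 31) × 30 + 8 = 94538.
Minute boundaries passed: 52; those not divisible by 10: 52 − 5 = 47; dropped labels = 2 × 47 = 94.
Actual frame index = 94538 − 94 = 94444.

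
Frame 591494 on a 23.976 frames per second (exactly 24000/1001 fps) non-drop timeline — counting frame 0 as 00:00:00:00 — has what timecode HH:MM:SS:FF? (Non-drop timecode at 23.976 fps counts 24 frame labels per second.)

591494 ÷ 24 = 24645 full seconds, remainder 14 frames.
24645 s = 6 h 50 min 45 s.
Timecode: 06:50:45:14.

06:50:45:14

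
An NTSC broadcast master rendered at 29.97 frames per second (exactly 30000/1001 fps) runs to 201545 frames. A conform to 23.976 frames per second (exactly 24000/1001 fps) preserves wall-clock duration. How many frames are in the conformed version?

Target frames = source frames × (target rate / source rate) = 201545 × (24000/1001)/(30000/1001) = 201545 × 4/5 = 161236.

161236 frames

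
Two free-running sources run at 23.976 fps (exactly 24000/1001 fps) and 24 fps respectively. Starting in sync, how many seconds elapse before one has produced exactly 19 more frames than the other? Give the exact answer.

19019/24 seconds

The gap grows by |24 − 24000/1001| = 24/1001 frames per second.
Time for a 19-frame gap: 19 ÷ (24/1001) = 19019/24 s.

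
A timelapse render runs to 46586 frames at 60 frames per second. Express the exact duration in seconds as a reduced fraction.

23293/30 seconds

Running time = 46586 ÷ (60) = 46586 × 1/60 = 23293/30 s.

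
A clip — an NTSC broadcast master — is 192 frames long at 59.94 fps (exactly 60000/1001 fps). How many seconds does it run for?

3.2032 seconds

Running time = 192 / (60000/1001) = 3.2032 s.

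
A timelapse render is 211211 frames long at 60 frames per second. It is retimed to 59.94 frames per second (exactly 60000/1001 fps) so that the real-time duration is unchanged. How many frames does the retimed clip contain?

Target frames = source frames × (target rate / source rate) = 211211 × (60000/1001)/(60) = 211211 × 1000/1001 = 211000.

211000 frames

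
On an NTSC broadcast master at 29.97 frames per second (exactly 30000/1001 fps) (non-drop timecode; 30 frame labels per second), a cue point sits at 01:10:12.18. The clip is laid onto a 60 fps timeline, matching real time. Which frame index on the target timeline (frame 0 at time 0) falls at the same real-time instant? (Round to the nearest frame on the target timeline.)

frame 253009

Source frame index: (1×3600 + 10×60 + 12) × 30 + 18 = 126378.
Real time: 126378 / (30000/1001) = 21084063/5000 s.
Target frame: (21084063/5000) × (60) = 63252189/250 ≈ 253008.756 → 253009.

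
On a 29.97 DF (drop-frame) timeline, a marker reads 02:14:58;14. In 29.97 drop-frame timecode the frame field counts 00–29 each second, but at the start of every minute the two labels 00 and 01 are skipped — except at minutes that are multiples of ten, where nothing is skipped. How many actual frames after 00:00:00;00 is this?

242712

Complete 10-minute blocks: 13, each 17982 frames → 233766.
Remaining 4 whole minutes in the current block: 1800 + 3 × 1798 = 7194 frames.
Within the current minute: 58 × 30 + 14 − 2 = 1752 (labels ;00/;01 skipped at this minute). Total = 233766 + 7194 + 1752 = 242712.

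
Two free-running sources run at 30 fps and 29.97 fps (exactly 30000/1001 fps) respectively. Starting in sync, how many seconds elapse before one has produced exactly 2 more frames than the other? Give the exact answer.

The gap grows by |30000/1001 − 30| = 30/1001 frames per second.
Time for a 2-frame gap: 2 ÷ (30/1001) = 1001/15 s.

1001/15 seconds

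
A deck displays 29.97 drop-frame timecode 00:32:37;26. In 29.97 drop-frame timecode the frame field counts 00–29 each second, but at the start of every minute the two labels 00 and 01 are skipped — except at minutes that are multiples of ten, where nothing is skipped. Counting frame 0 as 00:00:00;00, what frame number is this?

Complete 10-minute blocks: 3, each 17982 frames → 53946.
Remaining 2 whole minutes in the current block: 1800 + 1 × 1798 = 3598 frames.
Within the current minute: 37 × 30 + 26 − 2 = 1134 (labels ;00/;01 skipped at this minute). Total = 53946 + 3598 + 1134 = 58678.

58678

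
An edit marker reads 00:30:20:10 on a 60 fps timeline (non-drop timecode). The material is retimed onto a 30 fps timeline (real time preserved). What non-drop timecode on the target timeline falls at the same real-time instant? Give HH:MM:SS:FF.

00:30:20:05

Source frame index: (0×3600 + 30×60 + 20) × 60 + 10 = 109210.
Real time: 109210 / (60) = 10921/6 s.
Target frame: (10921/6) × (30) = 54605.
At 30 labels/s: frame 54605 → 00:30:20:05.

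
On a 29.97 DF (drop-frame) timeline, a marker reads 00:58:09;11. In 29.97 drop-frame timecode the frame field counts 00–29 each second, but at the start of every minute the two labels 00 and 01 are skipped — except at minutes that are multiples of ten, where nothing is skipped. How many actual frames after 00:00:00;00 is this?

104575

Complete 10-minute blocks: 5, each 17982 frames → 89910.
Remaining 8 whole minutes in the current block: 1800 + 7 × 1798 = 14386 frames.
Within the current minute: 9 × 30 + 11 − 2 = 279 (labels ;00/;01 skipped at this minute). Total = 89910 + 14386 + 279 = 104575.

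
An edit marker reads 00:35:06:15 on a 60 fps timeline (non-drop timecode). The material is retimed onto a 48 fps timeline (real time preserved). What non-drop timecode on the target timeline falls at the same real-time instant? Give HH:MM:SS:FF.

Source frame index: (0×3600 + 35×60 + 6) × 60 + 15 = 126375.
Real time: 126375 / (60) = 8425/4 s.
Target frame: (8425/4) × (48) = 101100.
At 48 labels/s: frame 101100 → 00:35:06:12.

00:35:06:12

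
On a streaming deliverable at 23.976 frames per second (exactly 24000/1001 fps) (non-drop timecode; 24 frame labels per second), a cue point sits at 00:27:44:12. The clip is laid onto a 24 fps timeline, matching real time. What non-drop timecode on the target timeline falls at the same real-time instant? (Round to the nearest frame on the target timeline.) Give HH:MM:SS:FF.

Source frame index: (0×3600 + 27×60 + 44) × 24 + 12 = 39948.
Real time: 39948 / (24000/1001) = 3332329/2000 s.
Target frame: (3332329/2000) × (24) = 9996987/250 ≈ 39987.948 → 39988.
At 24 labels/s: frame 39988 → 00:27:46:04.

00:27:46:04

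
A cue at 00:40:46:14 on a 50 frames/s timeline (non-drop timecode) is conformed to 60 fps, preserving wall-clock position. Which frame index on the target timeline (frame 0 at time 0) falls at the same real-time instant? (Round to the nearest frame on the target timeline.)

frame 146777

Source frame index: (0×3600 + 40×60 + 46) × 50 + 14 = 122314.
Real time: 122314 / (50) = 61157/25 s.
Target frame: (61157/25) × (60) = 733884/5 ≈ 146776.800 → 146777.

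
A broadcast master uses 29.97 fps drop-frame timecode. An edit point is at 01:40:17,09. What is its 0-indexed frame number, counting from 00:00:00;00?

180339

Complete 10-minute blocks: 10, each 17982 frames → 179820.
Remaining 0 whole minutes in the current block: 0 frames.
Within the current minute: 17 × 30 + 9 = 519. Total = 179820 + 0 + 519 = 180339.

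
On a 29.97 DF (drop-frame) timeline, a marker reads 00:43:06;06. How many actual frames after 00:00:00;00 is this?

As if non-drop at 30 labels/s: (0 × 3600 + 43 × 60 + 6) × 30 + 6 = 77586.
Minute boundaries passed: 43; those not divisible by 10: 43 − 4 = 39; dropped labels = 2 × 39 = 78.
Actual frame index = 77586 − 78 = 77508.

77508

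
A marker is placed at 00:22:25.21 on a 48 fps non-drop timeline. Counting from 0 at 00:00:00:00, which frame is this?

frame 64581

Total seconds to the label: (0 × 3600 + 22 × 60 + 25) = 1345.
Frame index = 1345 × 48 + 21 = 64581.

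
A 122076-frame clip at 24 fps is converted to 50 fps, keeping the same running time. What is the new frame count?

Target frames = source frames × (target rate / source rate) = 122076 × (50)/(24) = 122076 × 25/12 = 254325.

254325 frames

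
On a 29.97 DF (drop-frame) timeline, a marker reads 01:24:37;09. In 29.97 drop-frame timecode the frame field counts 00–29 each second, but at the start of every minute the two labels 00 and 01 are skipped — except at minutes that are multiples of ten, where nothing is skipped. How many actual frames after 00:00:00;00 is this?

As if non-drop at 30 labels/s: (1 × 3600 + 24 × 60 + 37) × 30 + 9 = 152319.
Minute boundaries passed: 84; those not divisible by 10: 84 − 8 = 76; dropped labels = 2 × 76 = 152.
Actual frame index = 152319 − 152 = 152167.

152167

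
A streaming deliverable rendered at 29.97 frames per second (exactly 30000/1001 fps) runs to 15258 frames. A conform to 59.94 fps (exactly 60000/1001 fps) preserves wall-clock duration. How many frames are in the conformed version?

Target frames = source frames × (target rate / source rate) = 15258 × (60000/1001)/(30000/1001) = 15258 × 2 = 30516.

30516 frames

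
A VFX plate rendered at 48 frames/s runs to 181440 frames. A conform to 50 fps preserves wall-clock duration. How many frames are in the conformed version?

Target frames = source frames × (target rate / source rate) = 181440 × (50)/(48) = 181440 × 25/24 = 189000.

189000 frames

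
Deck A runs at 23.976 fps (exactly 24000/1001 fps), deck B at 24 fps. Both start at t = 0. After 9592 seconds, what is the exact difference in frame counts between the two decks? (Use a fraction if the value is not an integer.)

A emits 24000/1001 × 9592 = 20928000/91 frames; B emits 24 × 9592 = 230208.
Difference = 20928/91 frames (≈ 229.9780); B is ahead of A.

20928/91 frames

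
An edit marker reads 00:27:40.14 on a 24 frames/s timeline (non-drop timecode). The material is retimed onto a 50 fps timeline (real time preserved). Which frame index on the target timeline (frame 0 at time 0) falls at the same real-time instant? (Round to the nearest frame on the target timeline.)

Source frame index: (0×3600 + 27×60 + 40) × 24 + 14 = 39854.
Real time: 39854 / (24) = 19927/12 s.
Target frame: (19927/12) × (50) = 498175/6 ≈ 83029.167 → 83029.

frame 83029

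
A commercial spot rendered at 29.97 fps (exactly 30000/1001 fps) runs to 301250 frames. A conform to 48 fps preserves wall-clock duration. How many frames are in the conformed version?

Target frames = source frames × (target rate / source rate) = 301250 × (48)/(30000/1001) = 301250 × 1001/625 = 482482.

482482 frames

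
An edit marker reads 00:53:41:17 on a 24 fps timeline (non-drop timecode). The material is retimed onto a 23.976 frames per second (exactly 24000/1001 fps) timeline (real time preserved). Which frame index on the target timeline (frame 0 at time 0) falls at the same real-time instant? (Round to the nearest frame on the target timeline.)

Source frame index: (0×3600 + 53×60 + 41) × 24 + 17 = 77321.
Real time: 77321 / (24) = 77321/24 s.
Target frame: (77321/24) × (24000/1001) = 77321000/1001 ≈ 77243.756 → 77244.

frame 77244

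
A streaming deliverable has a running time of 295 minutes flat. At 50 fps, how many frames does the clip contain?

295 min = 17700 s.
Frames = 17700 × 50 = 885000.

885000 frames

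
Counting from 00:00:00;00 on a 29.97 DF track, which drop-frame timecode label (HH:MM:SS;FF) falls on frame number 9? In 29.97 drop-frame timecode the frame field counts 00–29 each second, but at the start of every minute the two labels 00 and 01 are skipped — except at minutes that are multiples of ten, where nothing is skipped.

00:00:00;09

Ten DF minutes hold 17982 frames, so frame 9 lies in block 0 (frames 0–17981) with 9 frames into that block.
The block's first minute is 1800 frames and the rest 1798 each; 9 frames reaches minute 0, so 0 × 18 + 0 × 2 = 0 labels have been skipped so far.
Adding those back, label number 9 + 0 = 9 at 30 labels/s is 0 s + 9 f = 0 h 0 min 0 s frame 9, i.e. 00:00:00;09.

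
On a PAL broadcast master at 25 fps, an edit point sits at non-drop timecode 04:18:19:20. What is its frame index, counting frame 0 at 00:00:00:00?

387495

Total seconds to the label: (4 × 3600 + 18 × 60 + 19) = 15499.
Frame index = 15499 × 25 + 20 = 387495.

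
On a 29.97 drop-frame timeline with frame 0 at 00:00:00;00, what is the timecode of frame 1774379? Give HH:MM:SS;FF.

16:26:45;05

Each 10-minute DF block holds 10 × 60 × 30 − 9 × 2 = 17982 frames. 1774379 ÷ 17982 → 98 full blocks, remainder 12143.
Within the partial block the first minute is 1800 frames and each further minute 1798, so 6 further minute boundaries passed. Total skipped labels = 18 × 98 + 2 × 6 = 1776.
Non-drop label index = 1774379 + 1776 = 1776155; at 30 labels/s that is 16:26:45:05, i.e. DF 16:26:45;05.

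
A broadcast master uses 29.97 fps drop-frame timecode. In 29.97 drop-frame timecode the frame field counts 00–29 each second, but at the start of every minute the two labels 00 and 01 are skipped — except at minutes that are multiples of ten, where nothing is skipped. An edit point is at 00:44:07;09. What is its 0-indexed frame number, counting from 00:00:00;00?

79339

Complete 10-minute blocks: 4, each 17982 frames → 71928.
Remaining 4 whole minutes in the current block: 1800 + 3 × 1798 = 7194 frames.
Within the current minute: 7 × 30 + 9 − 2 = 217 (labels ;00/;01 skipped at this minute). Total = 71928 + 7194 + 217 = 79339.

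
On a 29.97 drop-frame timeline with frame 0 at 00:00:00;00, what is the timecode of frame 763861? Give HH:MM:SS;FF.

Ten DF minutes hold 17982 frames, so frame 763861 lies in block 42 (frames 755244–773225) with 8617 frames into that block.
The block's first minute is 1800 frames and the rest 1798 each; 8617 frames reaches minute 4, so 42 × 18 + 4 × 2 = 764 labels have been skipped so far.
Adding those back, label number 763861 + 764 = 764625 at 30 labels/s is 25487 s + 15 f = 7 h 4 min 47 s frame 15, i.e. 07:04:47;15.

07:04:47;15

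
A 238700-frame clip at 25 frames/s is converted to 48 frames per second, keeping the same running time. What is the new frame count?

Target frames = source frames × (target rate / source rate) = 238700 × (48)/(25) = 238700 × 48/25 = 458304.

458304 frames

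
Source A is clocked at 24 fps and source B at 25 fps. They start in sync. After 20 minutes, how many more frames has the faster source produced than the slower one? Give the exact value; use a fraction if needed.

1200 frames

20 min = 1200 s.
A emits 24 × 1200 = 28800 frames; B emits 25 × 1200 = 30000.
Difference = 1200 frames; B is ahead of A.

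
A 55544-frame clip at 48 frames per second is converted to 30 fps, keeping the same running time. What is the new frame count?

34715 frames

Target frames = source frames × (target rate / source rate) = 55544 × (30)/(48) = 55544 × 5/8 = 34715.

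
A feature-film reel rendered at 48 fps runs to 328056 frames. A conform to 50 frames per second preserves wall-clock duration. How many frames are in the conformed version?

Target frames = source frames × (target rate / source rate) = 328056 × (50)/(48) = 328056 × 25/24 = 341725.

341725 frames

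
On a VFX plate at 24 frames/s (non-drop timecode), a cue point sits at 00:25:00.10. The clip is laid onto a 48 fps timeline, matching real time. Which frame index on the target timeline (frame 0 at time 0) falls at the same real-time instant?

frame 72020

Source frame index: (0×3600 + 25×60 + 0) × 24 + 10 = 36010.
Real time: 36010 / (24) = 18005/12 s.
Target frame: (18005/12) × (48) = 72020.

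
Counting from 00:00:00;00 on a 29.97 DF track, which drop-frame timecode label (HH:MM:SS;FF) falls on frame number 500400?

04:38:16;22

Each 10-minute DF block holds 10 × 60 × 30 − 9 × 2 = 17982 frames. 500400 ÷ 17982 → 27 full blocks, remainder 14886.
Within the partial block the first minute is 1800 frames and each further minute 1798, so 8 further minute boundaries passed. Total skipped labels = 18 × 27 + 2 × 8 = 502.
Non-drop label index = 500400 + 502 = 500902; at 30 labels/s that is 04:38:16:22, i.e. DF 04:38:16;22.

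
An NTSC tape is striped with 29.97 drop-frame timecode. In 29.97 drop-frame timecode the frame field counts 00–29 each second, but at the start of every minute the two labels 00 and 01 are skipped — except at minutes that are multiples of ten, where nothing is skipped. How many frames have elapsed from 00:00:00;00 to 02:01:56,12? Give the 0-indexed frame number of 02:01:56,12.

219274

As if non-drop at 30 labels/s: (2 × 3600 + 1 × 60 + 56) × 30 + 12 = 219492.
Minute boundaries passed: 121; those not divisible by 10: 121 − 12 = 109; dropped labels = 2 × 109 = 218.
Actual frame index = 219492 − 218 = 219274.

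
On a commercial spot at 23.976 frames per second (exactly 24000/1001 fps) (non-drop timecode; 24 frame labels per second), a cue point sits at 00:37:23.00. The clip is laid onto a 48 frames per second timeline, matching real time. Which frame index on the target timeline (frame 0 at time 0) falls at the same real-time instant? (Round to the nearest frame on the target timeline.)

frame 107772

Source frame index: (0×3600 + 37×60 + 23) × 24 + 0 = 53832.
Real time: 53832 / (24000/1001) = 2245243/1000 s.
Target frame: (2245243/1000) × (48) = 13471458/125 ≈ 107771.664 → 107772.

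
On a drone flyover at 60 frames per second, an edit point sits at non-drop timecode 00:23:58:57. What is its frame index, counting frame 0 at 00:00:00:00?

frame 86337

Total seconds to the label: (0 × 3600 + 23 × 60 + 58) = 1438.
Frame index = 1438 × 60 + 57 = 86337.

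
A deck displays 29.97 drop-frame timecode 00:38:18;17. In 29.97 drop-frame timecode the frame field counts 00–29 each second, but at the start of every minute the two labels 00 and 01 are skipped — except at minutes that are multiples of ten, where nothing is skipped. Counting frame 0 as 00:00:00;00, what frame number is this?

68887

As if non-drop at 30 labels/s: (0 × 3600 + 38 × 60 + 18) × 30 + 17 = 68957.
Minute boundaries passed: 38; those not divisible by 10: 38 − 3 = 35; dropped labels = 2 × 35 = 70.
Actual frame index = 68957 − 70 = 68887.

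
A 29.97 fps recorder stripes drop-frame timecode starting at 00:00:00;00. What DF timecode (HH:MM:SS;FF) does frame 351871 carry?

Each 10-minute DF block holds 10 × 60 × 30 − 9 × 2 = 17982 frames. 351871 ÷ 17982 → 19 full blocks, remainder 10213.
Within the partial block the first minute is 1800 frames and each further minute 1798, so 5 further minute boundaries passed. Total skipped labels = 18 × 19 + 2 × 5 = 352.
Non-drop label index = 351871 + 352 = 352223; at 30 labels/s that is 03:15:40:23, i.e. DF 03:15:40;23.

03:15:40;23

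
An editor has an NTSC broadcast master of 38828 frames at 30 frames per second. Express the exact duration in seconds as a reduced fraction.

19414/15 seconds

Running time = 38828 ÷ (30) = 38828 × 1/30 = 19414/15 s.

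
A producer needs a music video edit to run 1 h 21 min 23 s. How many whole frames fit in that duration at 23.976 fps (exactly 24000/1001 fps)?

117074 frames

1 h 21 min 23 s = 4883 s.
Frames = 4883 × 24000/1001 = 117192000/1001 ≈ 117074.9251.
Complete frames: 117074.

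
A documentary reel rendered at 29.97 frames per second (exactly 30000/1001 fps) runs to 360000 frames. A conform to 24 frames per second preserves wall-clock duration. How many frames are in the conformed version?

Target frames = source frames × (target rate / source rate) = 360000 × (24)/(30000/1001) = 360000 × 1001/1250 = 288288.

288288 frames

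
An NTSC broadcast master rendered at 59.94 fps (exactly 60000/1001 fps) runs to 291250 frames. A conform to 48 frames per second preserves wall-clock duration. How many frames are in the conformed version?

Target frames = source frames × (target rate / source rate) = 291250 × (48)/(60000/1001) = 291250 × 1001/1250 = 233233.

233233 frames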